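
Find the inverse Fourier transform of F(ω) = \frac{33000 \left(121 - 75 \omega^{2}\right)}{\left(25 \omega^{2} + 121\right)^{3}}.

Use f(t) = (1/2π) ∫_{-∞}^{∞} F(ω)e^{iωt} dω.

f(t) = 6 t^{2} e^{- \frac{11 \left|{t}\right|}{5}}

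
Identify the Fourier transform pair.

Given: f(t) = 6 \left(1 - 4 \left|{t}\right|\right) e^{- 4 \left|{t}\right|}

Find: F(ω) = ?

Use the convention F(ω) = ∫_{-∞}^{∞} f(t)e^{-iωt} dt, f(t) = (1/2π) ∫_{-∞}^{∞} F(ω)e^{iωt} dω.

F(ω) = \frac{96 \omega^{2}}{\left(\omega^{2} + 16\right)^{2}}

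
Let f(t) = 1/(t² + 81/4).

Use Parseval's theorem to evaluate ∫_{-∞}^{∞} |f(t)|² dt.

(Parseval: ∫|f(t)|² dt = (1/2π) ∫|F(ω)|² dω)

∫|f(t)|² dt = \frac{4 \pi}{729}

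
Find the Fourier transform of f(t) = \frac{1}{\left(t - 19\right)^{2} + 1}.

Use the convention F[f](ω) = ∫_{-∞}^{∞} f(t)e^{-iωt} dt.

F(ω) = \pi e^{- 19 i \omega - \left|{\omega}\right|}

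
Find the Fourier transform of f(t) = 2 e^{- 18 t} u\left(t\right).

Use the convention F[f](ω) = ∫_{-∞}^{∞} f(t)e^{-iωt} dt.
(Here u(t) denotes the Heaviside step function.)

F(ω) = \frac{2}{i \omega + 18}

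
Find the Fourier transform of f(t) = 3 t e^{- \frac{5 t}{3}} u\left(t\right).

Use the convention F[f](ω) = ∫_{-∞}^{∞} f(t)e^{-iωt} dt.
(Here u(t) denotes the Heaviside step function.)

F(ω) = \frac{27}{\left(3 i \omega + 5\right)^{2}}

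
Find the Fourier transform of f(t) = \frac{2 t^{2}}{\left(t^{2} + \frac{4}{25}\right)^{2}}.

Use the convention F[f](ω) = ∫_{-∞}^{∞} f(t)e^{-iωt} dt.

F(ω) = \frac{\pi \left(5 - 2 \left|{\omega}\right|\right) e^{- \frac{2 \left|{\omega}\right|}{5}}}{2}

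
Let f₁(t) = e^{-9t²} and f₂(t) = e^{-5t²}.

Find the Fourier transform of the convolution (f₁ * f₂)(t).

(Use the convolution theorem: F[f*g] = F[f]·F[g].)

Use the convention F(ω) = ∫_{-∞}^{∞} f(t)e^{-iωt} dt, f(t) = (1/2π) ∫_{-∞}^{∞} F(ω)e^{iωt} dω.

F[f₁*f₂](ω) = \frac{\sqrt{5} \pi e^{- \frac{7 \omega^{2}}{90}}}{15}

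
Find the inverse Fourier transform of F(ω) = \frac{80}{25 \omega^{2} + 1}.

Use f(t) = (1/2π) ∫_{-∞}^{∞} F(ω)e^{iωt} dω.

f(t) = 8 e^{- \frac{\left|{t}\right|}{5}}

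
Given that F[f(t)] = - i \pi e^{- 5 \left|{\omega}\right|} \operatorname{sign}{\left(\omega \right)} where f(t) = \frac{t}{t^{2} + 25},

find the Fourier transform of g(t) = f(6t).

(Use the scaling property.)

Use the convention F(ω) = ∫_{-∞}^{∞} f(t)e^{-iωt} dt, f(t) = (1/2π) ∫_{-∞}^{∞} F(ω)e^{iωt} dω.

F[g](ω) = - \frac{i \pi e^{- \frac{5 \left|{\omega}\right|}{6}} \operatorname{sign}{\left(\omega \right)}}{6}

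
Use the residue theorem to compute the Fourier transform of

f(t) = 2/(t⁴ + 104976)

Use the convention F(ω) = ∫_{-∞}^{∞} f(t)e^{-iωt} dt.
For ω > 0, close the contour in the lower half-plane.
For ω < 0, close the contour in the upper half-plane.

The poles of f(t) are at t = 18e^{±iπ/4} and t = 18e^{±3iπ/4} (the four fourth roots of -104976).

Let g(z) = f(z)e^{-iωz}; for large |z| the factor e^{-iωz} decays in the lower half-plane when ω > 0 and in the upper half-plane when ω < 0.

Case ω > 0 (lower half-plane, clockwise contour ⇒ F(ω) = -2πi·ΣRes):
  Res_{z = - 9 \sqrt{2} - 9 \sqrt{2} i} g(z) = \frac{\sqrt{2} i \left(1 - i\right) e^{9 \sqrt{2} \omega \left(-1 + i\right)}}{23328}
  Res_{z = 9 \sqrt{2} - 9 \sqrt{2} i} g(z) = \frac{\sqrt{2} i \left(1 + i\right) e^{- 9 \sqrt{2} \omega \left(1 + i\right)}}{23328}
  F(ω) = -2πi·ΣRes = \frac{\sqrt{2} \pi \left(1 - i\right) \left(e^{18 \sqrt{2} i \omega} + i\right) e^{- 9 \sqrt{2} \omega \left(1 + i\right)}}{11664} = \frac{\pi e^{- 9 \sqrt{2} \omega} \sin{\left(9 \sqrt{2} \omega + \frac{\pi}{4} \right)}}{2916}

Case ω < 0 (upper half-plane, counterclockwise contour ⇒ F(ω) = +2πi·ΣRes):
  Res_{z = 9 \sqrt{2} + 9 \sqrt{2} i} g(z) = \frac{\sqrt{2} i \left(-1 + i\right) e^{9 \sqrt{2} \omega \left(1 - i\right)}}{23328}
  Res_{z = - 9 \sqrt{2} + 9 \sqrt{2} i} g(z) = \frac{\sqrt{2} \left(1 - i\right) e^{9 \sqrt{2} \omega \left(1 + i\right)}}{23328}
  F(ω) = 2πi·ΣRes = - \frac{\sqrt{2} i \pi \left(i \left(1 - i\right) e^{9 \sqrt{2} \omega \left(1 - i\right)} - \left(1 - i\right) e^{9 \sqrt{2} \omega \left(1 + i\right)}\right)}{11664} = \frac{\pi e^{9 \sqrt{2} \omega} \cos{\left(9 \sqrt{2} \omega + \frac{\pi}{4} \right)}}{2916}

Both cases combine into a single formula in |ω|:

F(ω) = \frac{\pi e^{- 9 \sqrt{2} \left|{\omega}\right|} \sin{\left(9 \sqrt{2} \left|{\omega}\right| + \frac{\pi}{4} \right)}}{2916}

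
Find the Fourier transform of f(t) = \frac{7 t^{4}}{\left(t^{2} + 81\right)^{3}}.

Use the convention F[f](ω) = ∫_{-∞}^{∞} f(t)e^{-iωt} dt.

F(ω) = \frac{7 \pi \left(27 \omega^{2} - 15 \left|{\omega}\right| + 1\right) e^{- 9 \left|{\omega}\right|}}{24}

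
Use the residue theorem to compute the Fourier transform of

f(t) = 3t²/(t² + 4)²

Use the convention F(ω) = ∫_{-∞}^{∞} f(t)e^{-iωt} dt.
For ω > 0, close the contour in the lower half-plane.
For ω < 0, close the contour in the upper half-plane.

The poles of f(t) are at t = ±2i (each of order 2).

Let g(z) = f(z)e^{-iωz}; for large |z| the factor e^{-iωz} decays in the lower half-plane when ω > 0 and in the upper half-plane when ω < 0.

Case ω > 0 (lower half-plane, clockwise contour ⇒ F(ω) = -2πi·ΣRes):
  Res_{z = - 2 i} g(z) = \frac{3 i \left(1 - 2 \omega\right) e^{- 2 \omega}}{8} (pole of order 2)
  F(ω) = -2πi·ΣRes = \frac{3 \pi \left(1 - 2 \omega\right) e^{- 2 \omega}}{4}

Case ω < 0 (upper half-plane, counterclockwise contour ⇒ F(ω) = +2πi·ΣRes):
  Res_{z = 2 i} g(z) = \frac{3 i \left(- 2 \omega - 1\right) e^{2 \omega}}{8} (pole of order 2)
  F(ω) = 2πi·ΣRes = \frac{3 \pi \left(2 \omega + 1\right) e^{2 \omega}}{4}

Both cases combine into a single formula in |ω|:

F(ω) = \frac{3 \pi \left(1 - 2 \left|{\omega}\right|\right) e^{- 2 \left|{\omega}\right|}}{4}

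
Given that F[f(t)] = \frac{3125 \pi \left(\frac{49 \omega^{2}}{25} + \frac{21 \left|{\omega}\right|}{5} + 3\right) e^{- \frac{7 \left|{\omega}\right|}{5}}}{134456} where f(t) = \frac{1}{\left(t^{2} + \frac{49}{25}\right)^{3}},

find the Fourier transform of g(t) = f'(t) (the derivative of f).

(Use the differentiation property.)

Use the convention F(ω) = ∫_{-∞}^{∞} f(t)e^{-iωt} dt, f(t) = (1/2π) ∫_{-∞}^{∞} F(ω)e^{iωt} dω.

F[g](ω) = \frac{125 i \pi \omega \left(49 \omega^{2} + 105 \left|{\omega}\right| + 75\right) e^{- \frac{7 \left|{\omega}\right|}{5}}}{134456}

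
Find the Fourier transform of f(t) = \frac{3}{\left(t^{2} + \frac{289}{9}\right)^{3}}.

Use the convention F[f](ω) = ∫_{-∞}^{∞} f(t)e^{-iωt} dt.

F(ω) = \frac{81 \pi \left(289 \omega^{2} + 153 \left|{\omega}\right| + 27\right) e^{- \frac{17 \left|{\omega}\right|}{3}}}{11358856}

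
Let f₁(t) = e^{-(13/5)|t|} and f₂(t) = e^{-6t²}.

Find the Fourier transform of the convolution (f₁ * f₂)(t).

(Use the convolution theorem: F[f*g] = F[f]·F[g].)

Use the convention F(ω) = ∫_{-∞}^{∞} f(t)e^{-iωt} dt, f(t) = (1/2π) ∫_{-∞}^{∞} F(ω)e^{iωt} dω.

F[f₁*f₂](ω) = \frac{65 \sqrt{6} \sqrt{\pi} e^{- \frac{\omega^{2}}{24}}}{3 \left(25 \omega^{2} + 169\right)}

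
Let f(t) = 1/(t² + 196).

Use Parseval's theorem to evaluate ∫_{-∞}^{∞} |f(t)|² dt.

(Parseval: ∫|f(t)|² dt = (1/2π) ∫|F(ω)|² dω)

∫|f(t)|² dt = \frac{\pi}{5488}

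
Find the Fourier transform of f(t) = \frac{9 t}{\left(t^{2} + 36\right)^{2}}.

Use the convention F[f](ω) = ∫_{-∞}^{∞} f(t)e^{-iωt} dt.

F(ω) = - \frac{3 i \pi \omega e^{- 6 \left|{\omega}\right|}}{4}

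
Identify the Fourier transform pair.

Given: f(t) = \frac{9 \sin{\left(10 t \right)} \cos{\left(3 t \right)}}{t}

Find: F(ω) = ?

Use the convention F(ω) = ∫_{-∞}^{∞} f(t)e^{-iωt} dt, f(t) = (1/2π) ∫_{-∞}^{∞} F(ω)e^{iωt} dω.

F(ω) = \begin{cases} 9 \pi & \text{for}\: \omega > -7 \wedge \omega < 7 \\\frac{9 \pi}{2} & \text{for}\: \omega > -13 \wedge \omega < 13 \\0 & \text{otherwise} \end{cases}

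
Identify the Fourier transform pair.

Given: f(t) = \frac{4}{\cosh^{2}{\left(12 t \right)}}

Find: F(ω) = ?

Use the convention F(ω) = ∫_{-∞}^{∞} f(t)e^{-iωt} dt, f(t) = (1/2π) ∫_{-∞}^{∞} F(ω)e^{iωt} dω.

F(ω) = \frac{\pi \omega}{36 \sinh{\left(\frac{\pi \omega}{24} \right)}}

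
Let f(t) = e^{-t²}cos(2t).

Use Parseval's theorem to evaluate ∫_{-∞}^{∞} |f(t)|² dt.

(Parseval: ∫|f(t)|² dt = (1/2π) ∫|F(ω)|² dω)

∫|f(t)|² dt = \frac{\sqrt{2} \sqrt{\pi} \left(1 + e^{2}\right)}{4 e^{2}}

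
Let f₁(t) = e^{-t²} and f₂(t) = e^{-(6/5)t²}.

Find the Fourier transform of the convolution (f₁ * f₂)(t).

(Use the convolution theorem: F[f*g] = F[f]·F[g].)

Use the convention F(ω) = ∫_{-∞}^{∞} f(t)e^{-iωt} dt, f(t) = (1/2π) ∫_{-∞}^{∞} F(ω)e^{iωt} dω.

F[f₁*f₂](ω) = \frac{\sqrt{30} \pi e^{- \frac{11 \omega^{2}}{24}}}{6}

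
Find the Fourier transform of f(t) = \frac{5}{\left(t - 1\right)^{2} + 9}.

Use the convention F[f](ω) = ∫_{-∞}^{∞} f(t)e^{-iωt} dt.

F(ω) = \frac{5 \pi e^{- i \omega - 3 \left|{\omega}\right|}}{3}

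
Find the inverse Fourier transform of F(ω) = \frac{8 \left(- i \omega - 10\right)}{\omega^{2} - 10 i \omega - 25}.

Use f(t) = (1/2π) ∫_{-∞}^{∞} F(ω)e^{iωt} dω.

f(t) = 8 \left(5 t + 1\right) e^{- 5 t} u\left(t\right)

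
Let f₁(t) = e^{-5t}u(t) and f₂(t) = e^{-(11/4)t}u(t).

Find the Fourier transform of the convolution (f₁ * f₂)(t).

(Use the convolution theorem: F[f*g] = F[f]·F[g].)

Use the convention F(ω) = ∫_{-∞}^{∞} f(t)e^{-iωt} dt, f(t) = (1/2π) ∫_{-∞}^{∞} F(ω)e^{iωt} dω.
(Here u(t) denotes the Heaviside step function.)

F[f₁*f₂](ω) = \frac{4}{\left(i \omega + 5\right) \left(4 i \omega + 11\right)}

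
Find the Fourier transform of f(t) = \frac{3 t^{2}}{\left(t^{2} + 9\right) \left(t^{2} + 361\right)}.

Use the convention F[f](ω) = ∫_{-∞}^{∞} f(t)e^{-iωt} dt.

F(ω) = \frac{3 \pi \left(19 - 3 e^{16 \left|{\omega}\right|}\right) e^{- 19 \left|{\omega}\right|}}{352}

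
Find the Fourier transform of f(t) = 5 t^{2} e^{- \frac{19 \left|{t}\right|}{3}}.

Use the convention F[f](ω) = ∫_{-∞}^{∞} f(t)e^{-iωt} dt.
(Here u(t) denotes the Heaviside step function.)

F(ω) = \frac{10260 \left(361 - 27 \omega^{2}\right)}{\left(9 \omega^{2} + 361\right)^{3}}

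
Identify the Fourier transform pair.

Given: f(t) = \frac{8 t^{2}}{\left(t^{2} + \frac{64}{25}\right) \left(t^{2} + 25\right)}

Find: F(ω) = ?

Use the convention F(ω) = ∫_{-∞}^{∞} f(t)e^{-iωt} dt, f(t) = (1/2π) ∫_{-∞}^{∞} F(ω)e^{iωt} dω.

F(ω) = \frac{1000 \pi e^{- 5 \left|{\omega}\right|}}{561} - \frac{320 \pi e^{- \frac{8 \left|{\omega}\right|}{5}}}{561}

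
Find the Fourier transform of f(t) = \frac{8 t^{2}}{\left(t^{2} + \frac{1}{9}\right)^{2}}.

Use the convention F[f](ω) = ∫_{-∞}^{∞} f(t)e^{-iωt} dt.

F(ω) = 4 \pi \left(3 - \left|{\omega}\right|\right) e^{- \frac{\left|{\omega}\right|}{3}}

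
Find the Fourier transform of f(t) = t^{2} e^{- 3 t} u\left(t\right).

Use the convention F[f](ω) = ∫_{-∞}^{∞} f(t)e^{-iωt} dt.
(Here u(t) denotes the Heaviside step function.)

F(ω) = \frac{2}{\left(i \omega + 3\right)^{3}}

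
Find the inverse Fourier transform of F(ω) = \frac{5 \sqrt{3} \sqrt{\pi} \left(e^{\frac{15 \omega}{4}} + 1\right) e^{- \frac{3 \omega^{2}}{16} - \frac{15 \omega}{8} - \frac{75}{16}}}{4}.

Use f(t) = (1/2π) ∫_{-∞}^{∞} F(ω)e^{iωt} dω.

f(t) = 5 e^{- \frac{4 t^{2}}{3}} \cos{\left(5 t \right)}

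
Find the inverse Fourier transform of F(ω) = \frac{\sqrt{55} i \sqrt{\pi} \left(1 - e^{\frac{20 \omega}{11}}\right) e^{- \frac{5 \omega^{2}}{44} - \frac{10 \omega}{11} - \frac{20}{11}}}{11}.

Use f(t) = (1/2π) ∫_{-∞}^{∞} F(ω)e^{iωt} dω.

f(t) = 2 e^{- \frac{11 t^{2}}{5}} \sin{\left(4 t \right)}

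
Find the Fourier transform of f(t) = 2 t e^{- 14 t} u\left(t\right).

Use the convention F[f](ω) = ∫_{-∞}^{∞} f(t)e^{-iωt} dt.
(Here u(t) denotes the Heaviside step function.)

F(ω) = \frac{2}{\left(i \omega + 14\right)^{2}}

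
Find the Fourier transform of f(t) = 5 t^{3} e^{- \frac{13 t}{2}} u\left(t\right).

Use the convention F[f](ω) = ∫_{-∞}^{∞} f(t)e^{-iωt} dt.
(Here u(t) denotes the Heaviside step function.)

F(ω) = \frac{480}{\left(2 i \omega + 13\right)^{4}}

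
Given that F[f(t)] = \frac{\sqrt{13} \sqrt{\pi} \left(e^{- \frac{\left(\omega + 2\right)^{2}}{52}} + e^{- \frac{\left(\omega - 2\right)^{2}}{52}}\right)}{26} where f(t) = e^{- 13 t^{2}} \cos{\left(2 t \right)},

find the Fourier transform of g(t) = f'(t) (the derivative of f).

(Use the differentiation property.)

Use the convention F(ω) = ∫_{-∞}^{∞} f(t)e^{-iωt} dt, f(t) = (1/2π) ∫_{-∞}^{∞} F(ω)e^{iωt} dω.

F[g](ω) = \frac{\sqrt{13} i \sqrt{\pi} \omega \left(e^{\frac{2 \omega}{13}} + 1\right) e^{- \frac{\omega^{2}}{52} - \frac{\omega}{13} - \frac{1}{13}}}{26}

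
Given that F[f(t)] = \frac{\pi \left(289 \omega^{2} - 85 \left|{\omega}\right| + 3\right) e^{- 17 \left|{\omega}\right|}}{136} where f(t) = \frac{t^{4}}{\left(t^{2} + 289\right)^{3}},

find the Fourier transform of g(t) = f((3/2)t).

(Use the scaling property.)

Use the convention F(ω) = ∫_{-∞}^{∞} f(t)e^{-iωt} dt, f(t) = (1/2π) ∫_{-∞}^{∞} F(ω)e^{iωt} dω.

F[g](ω) = \frac{\pi \left(1156 \omega^{2} - 510 \left|{\omega}\right| + 27\right) e^{- \frac{34 \left|{\omega}\right|}{3}}}{1836}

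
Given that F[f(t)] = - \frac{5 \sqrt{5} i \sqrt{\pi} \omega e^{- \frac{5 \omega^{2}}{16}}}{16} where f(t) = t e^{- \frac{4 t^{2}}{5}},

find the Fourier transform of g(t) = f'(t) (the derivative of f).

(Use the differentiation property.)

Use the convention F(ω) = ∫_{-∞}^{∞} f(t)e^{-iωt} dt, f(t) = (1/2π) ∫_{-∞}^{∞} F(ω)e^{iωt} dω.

F[g](ω) = \frac{5 \sqrt{5} \sqrt{\pi} \omega^{2} e^{- \frac{5 \omega^{2}}{16}}}{16}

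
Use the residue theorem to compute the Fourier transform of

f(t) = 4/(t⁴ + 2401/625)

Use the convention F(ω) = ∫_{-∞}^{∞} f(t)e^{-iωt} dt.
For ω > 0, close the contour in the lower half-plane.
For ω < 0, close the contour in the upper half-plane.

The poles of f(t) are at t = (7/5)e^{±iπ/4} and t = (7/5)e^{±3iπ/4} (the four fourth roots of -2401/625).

Let g(z) = f(z)e^{-iωz}; for large |z| the factor e^{-iωz} decays in the lower half-plane when ω > 0 and in the upper half-plane when ω < 0.

Case ω > 0 (lower half-plane, clockwise contour ⇒ F(ω) = -2πi·ΣRes):
  Res_{z = - \frac{7 \sqrt{2}}{10} - \frac{7 \sqrt{2} i}{10}} g(z) = \frac{125 \sqrt{2} i \left(1 - i\right) e^{\frac{7 \sqrt{2} \omega \left(-1 + i\right)}{10}}}{686}
  Res_{z = \frac{7 \sqrt{2}}{10} - \frac{7 \sqrt{2} i}{10}} g(z) = \frac{125 \sqrt{2} i \left(1 + i\right) e^{- \frac{7 \sqrt{2} \omega \left(1 + i\right)}{10}}}{686}
  F(ω) = -2πi·ΣRes = \frac{125 \sqrt{2} \pi \left(\left(1 - i\right) e^{\frac{7 \sqrt{2} i \omega}{5}} + 1 + i\right) e^{- \frac{7 \sqrt{2} \omega \left(1 + i\right)}{10}}}{343} = \frac{500 \pi e^{- \frac{7 \sqrt{2} \omega}{10}} \sin{\left(\frac{7 \sqrt{2} \omega}{10} + \frac{\pi}{4} \right)}}{343}

Case ω < 0 (upper half-plane, counterclockwise contour ⇒ F(ω) = +2πi·ΣRes):
  Res_{z = \frac{7 \sqrt{2}}{10} + \frac{7 \sqrt{2} i}{10}} g(z) = \frac{125 \sqrt{2} i \left(-1 + i\right) e^{\frac{7 \sqrt{2} \omega \left(1 - i\right)}{10}}}{686}
  Res_{z = - \frac{7 \sqrt{2}}{10} + \frac{7 \sqrt{2} i}{10}} g(z) = \frac{125 \sqrt{2} \left(1 - i\right) e^{\frac{7 \sqrt{2} \omega \left(1 + i\right)}{10}}}{686}
  F(ω) = 2πi·ΣRes = - \frac{125 \sqrt{2} i \pi \left(i \left(1 - i\right) e^{\frac{7 \sqrt{2} \omega \left(1 - i\right)}{10}} - \left(1 - i\right) e^{\frac{7 \sqrt{2} \omega \left(1 + i\right)}{10}}\right)}{343} = \frac{500 \pi e^{\frac{7 \sqrt{2} \omega}{10}} \cos{\left(\frac{7 \sqrt{2} \omega}{10} + \frac{\pi}{4} \right)}}{343}

Both cases combine into a single formula in |ω|:

F(ω) = \frac{500 \pi e^{- \frac{7 \sqrt{2} \left|{\omega}\right|}{10}} \sin{\left(\frac{7 \sqrt{2} \left|{\omega}\right|}{10} + \frac{\pi}{4} \right)}}{343}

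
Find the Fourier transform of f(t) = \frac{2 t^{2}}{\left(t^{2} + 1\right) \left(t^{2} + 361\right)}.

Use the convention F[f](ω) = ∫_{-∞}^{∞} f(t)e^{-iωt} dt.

F(ω) = \frac{\pi \left(19 - e^{18 \left|{\omega}\right|}\right) e^{- 19 \left|{\omega}\right|}}{180}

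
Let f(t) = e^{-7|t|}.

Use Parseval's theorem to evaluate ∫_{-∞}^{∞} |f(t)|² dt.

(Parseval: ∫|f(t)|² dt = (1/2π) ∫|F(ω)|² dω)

∫|f(t)|² dt = \frac{1}{7}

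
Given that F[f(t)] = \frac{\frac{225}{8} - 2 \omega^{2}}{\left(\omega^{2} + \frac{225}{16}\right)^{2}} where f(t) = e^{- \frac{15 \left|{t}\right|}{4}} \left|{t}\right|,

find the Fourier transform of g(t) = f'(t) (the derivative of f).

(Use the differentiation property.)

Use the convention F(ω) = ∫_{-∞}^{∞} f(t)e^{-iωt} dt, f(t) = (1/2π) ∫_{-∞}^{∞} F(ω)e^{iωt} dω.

F[g](ω) = - \frac{32 i \omega \left(16 \omega^{2} - 225\right)}{\left(16 \omega^{2} + 225\right)^{2}}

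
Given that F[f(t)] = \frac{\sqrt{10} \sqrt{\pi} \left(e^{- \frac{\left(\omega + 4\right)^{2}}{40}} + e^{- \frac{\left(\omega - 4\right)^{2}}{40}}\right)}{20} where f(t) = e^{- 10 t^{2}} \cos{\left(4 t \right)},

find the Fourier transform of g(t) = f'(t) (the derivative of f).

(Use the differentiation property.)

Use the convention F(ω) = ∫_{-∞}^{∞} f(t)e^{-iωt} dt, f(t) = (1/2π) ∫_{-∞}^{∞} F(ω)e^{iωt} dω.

F[g](ω) = \frac{\sqrt{10} i \sqrt{\pi} \omega \left(e^{\frac{2 \omega}{5}} + 1\right) e^{- \frac{\omega^{2}}{40} - \frac{\omega}{5} - \frac{2}{5}}}{20}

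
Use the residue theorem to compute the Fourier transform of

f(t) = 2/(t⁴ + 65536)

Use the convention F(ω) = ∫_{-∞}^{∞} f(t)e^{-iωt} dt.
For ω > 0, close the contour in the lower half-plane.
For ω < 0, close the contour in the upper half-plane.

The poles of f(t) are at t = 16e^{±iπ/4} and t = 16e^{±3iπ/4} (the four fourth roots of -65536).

Let g(z) = f(z)e^{-iωz}; for large |z| the factor e^{-iωz} decays in the lower half-plane when ω > 0 and in the upper half-plane when ω < 0.

Case ω > 0 (lower half-plane, clockwise contour ⇒ F(ω) = -2πi·ΣRes):
  Res_{z = - 8 \sqrt{2} - 8 \sqrt{2} i} g(z) = \frac{\sqrt{2} i \left(1 - i\right) e^{8 \sqrt{2} \omega \left(-1 + i\right)}}{16384}
  Res_{z = 8 \sqrt{2} - 8 \sqrt{2} i} g(z) = \frac{\sqrt{2} i \left(1 + i\right) e^{- 8 \sqrt{2} \omega \left(1 + i\right)}}{16384}
  F(ω) = -2πi·ΣRes = \frac{\sqrt{2} \pi \left(1 - i\right) \left(e^{16 \sqrt{2} i \omega} + i\right) e^{- 8 \sqrt{2} \omega \left(1 + i\right)}}{8192} = \frac{\sqrt{2} \pi \left(\sin{\left(8 \sqrt{2} \omega \right)} + \cos{\left(8 \sqrt{2} \omega \right)}\right) e^{- 8 \sqrt{2} \omega}}{4096}

Case ω < 0 (upper half-plane, counterclockwise contour ⇒ F(ω) = +2πi·ΣRes):
  Res_{z = 8 \sqrt{2} + 8 \sqrt{2} i} g(z) = \frac{\sqrt{2} i \left(-1 + i\right) e^{8 \sqrt{2} \omega \left(1 - i\right)}}{16384}
  Res_{z = - 8 \sqrt{2} + 8 \sqrt{2} i} g(z) = \frac{\sqrt{2} \left(1 - i\right) e^{8 \sqrt{2} \omega \left(1 + i\right)}}{16384}
  F(ω) = 2πi·ΣRes = - \frac{\sqrt{2} i \pi \left(i \left(1 - i\right) e^{8 \sqrt{2} \omega \left(1 - i\right)} - \left(1 - i\right) e^{8 \sqrt{2} \omega \left(1 + i\right)}\right)}{8192} = \frac{\sqrt{2} \pi \left(- \sin{\left(8 \sqrt{2} \omega \right)} + \cos{\left(8 \sqrt{2} \omega \right)}\right) e^{8 \sqrt{2} \omega}}{4096}

Both cases combine into a single formula in |ω|:

F(ω) = \frac{\sqrt{2} \pi \left(\sin{\left(8 \sqrt{2} \left|{\omega}\right| \right)} + \cos{\left(8 \sqrt{2} \left|{\omega}\right| \right)}\right) e^{- 8 \sqrt{2} \left|{\omega}\right|}}{4096}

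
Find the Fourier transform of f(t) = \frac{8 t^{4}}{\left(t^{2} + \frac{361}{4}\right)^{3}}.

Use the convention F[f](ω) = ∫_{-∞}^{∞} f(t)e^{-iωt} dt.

F(ω) = \frac{\pi \left(361 \omega^{2} - 190 \left|{\omega}\right| + 12\right) e^{- \frac{19 \left|{\omega}\right|}{2}}}{38}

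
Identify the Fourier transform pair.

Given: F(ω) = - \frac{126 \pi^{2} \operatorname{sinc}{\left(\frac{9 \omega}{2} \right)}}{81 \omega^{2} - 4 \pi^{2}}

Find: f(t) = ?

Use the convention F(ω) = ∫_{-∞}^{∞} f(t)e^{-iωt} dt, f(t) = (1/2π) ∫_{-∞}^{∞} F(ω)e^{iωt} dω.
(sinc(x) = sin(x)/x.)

f(t) = 7 \left(\begin{cases} \cos^{2}{\left(\frac{\pi t}{9} \right)} & \text{for}\: \left|{t}\right| < \frac{9}{2} \\0 & \text{otherwise} \end{cases}\right)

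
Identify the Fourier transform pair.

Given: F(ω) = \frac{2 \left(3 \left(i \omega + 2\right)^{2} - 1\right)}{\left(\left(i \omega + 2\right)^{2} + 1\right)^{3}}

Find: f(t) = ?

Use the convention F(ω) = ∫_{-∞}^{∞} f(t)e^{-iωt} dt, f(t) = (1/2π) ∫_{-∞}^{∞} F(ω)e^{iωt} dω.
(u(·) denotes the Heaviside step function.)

f(t) = t^{2} e^{- 2 t} \sin{\left(t \right)} u\left(t\right)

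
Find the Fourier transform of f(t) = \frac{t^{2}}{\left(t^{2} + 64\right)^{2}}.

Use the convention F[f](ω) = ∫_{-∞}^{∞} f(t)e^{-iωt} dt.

F(ω) = \frac{\pi \left(1 - 8 \left|{\omega}\right|\right) e^{- 8 \left|{\omega}\right|}}{16}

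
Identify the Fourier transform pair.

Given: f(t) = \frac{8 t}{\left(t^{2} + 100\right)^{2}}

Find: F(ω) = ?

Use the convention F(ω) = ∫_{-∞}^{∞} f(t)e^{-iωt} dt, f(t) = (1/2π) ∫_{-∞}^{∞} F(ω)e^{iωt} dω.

F(ω) = - \frac{2 i \pi \omega e^{- 10 \left|{\omega}\right|}}{5}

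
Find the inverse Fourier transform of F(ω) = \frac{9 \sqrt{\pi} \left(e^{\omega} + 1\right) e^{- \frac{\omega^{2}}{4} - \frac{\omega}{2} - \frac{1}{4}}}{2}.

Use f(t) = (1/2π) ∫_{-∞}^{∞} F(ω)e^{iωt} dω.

f(t) = 9 e^{- t^{2}} \cos{\left(t \right)}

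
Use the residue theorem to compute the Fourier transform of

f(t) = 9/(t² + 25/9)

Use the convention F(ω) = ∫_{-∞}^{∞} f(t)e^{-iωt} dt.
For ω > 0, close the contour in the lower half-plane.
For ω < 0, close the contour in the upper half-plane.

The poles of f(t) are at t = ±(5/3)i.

Let g(z) = f(z)e^{-iωz}; for large |z| the factor e^{-iωz} decays in the lower half-plane when ω > 0 and in the upper half-plane when ω < 0.

Case ω > 0 (lower half-plane, clockwise contour ⇒ F(ω) = -2πi·ΣRes):
  Res_{z = - \frac{5 i}{3}} g(z) = \frac{27 i e^{- \frac{5 \omega}{3}}}{10}
  F(ω) = -2πi·ΣRes = \frac{27 \pi e^{- \frac{5 \omega}{3}}}{5}

Case ω < 0 (upper half-plane, counterclockwise contour ⇒ F(ω) = +2πi·ΣRes):
  Res_{z = \frac{5 i}{3}} g(z) = - \frac{27 i e^{\frac{5 \omega}{3}}}{10}
  F(ω) = 2πi·ΣRes = \frac{27 \pi e^{\frac{5 \omega}{3}}}{5}

Both cases combine into a single formula in |ω|:

F(ω) = \frac{27 \pi e^{- \frac{5 \left|{\omega}\right|}{3}}}{5}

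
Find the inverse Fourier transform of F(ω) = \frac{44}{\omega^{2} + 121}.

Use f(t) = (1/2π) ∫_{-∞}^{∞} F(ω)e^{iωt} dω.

f(t) = 2 e^{- 11 \left|{t}\right|}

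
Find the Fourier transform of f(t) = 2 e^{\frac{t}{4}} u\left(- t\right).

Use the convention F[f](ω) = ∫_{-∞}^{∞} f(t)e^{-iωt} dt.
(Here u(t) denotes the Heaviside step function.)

F(ω) = \frac{8 i}{4 \omega + i}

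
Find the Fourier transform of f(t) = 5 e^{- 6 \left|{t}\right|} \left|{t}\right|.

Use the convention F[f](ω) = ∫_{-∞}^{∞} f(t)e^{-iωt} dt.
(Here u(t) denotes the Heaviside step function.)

F(ω) = \frac{10 \left(36 - \omega^{2}\right)}{\left(\omega^{2} + 36\right)^{2}}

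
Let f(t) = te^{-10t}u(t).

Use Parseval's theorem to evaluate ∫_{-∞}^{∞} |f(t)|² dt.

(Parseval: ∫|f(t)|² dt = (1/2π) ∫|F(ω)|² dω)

∫|f(t)|² dt = \frac{1}{4000}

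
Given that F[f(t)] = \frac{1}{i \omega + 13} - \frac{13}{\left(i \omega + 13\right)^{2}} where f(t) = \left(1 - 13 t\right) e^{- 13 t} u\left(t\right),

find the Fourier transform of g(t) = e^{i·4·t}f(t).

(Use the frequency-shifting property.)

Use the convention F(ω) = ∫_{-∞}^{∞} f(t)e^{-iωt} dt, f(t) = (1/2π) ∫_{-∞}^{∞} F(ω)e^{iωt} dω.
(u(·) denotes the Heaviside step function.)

F[g](ω) = \frac{i \left(4 - \omega\right)}{\omega^{2} - 2 \omega \left(4 + 13 i\right) - 153 + 104 i}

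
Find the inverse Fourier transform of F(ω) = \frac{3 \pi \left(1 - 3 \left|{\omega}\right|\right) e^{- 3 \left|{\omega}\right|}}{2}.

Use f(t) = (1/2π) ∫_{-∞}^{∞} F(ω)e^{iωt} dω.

f(t) = \frac{9 t^{2}}{\left(t^{2} + 9\right)^{2}}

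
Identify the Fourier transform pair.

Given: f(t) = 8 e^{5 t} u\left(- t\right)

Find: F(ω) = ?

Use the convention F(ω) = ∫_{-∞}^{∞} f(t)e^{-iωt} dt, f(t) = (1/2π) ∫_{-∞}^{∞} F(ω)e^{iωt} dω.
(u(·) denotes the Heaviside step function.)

F(ω) = - \frac{8}{i \omega - 5}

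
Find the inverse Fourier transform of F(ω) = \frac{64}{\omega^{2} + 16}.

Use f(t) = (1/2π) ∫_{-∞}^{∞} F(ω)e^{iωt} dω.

f(t) = 8 e^{- 4 \left|{t}\right|}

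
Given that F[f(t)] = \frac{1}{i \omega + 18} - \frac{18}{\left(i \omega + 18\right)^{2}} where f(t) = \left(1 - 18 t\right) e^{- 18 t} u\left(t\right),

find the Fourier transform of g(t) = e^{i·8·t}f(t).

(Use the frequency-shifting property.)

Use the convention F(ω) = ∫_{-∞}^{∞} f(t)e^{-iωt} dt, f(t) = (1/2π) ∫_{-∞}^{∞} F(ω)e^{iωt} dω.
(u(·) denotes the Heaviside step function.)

F[g](ω) = \frac{i \left(8 - \omega\right)}{\omega^{2} - 4 \omega \left(4 + 9 i\right) - 260 + 288 i}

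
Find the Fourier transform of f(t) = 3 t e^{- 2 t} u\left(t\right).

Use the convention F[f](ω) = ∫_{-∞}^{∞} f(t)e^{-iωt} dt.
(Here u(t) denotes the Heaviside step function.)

F(ω) = \frac{3}{\left(i \omega + 2\right)^{2}}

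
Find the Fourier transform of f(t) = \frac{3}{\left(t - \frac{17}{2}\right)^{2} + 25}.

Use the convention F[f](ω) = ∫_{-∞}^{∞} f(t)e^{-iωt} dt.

F(ω) = \frac{3 \pi e^{- \frac{17 i \omega}{2} - 5 \left|{\omega}\right|}}{5}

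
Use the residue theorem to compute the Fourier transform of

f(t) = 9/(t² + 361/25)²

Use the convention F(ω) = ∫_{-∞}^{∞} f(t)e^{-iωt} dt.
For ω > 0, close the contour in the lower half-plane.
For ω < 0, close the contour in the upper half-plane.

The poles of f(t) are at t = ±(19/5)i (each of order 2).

Let g(z) = f(z)e^{-iωz}; for large |z| the factor e^{-iωz} decays in the lower half-plane when ω > 0 and in the upper half-plane when ω < 0.

Case ω > 0 (lower half-plane, clockwise contour ⇒ F(ω) = -2πi·ΣRes):
  Res_{z = - \frac{19 i}{5}} g(z) = \frac{225 i \left(19 \omega + 5\right) e^{- \frac{19 \omega}{5}}}{27436} (pole of order 2)
  F(ω) = -2πi·ΣRes = \frac{225 \pi \left(19 \omega + 5\right) e^{- \frac{19 \omega}{5}}}{13718}

Case ω < 0 (upper half-plane, counterclockwise contour ⇒ F(ω) = +2πi·ΣRes):
  Res_{z = \frac{19 i}{5}} g(z) = \frac{225 i \left(19 \omega - 5\right) e^{\frac{19 \omega}{5}}}{27436} (pole of order 2)
  F(ω) = 2πi·ΣRes = \frac{225 \pi \left(5 - 19 \omega\right) e^{\frac{19 \omega}{5}}}{13718}

Both cases combine into a single formula in |ω|:

F(ω) = \frac{225 \pi \left(19 \left|{\omega}\right| + 5\right) e^{- \frac{19 \left|{\omega}\right|}{5}}}{13718}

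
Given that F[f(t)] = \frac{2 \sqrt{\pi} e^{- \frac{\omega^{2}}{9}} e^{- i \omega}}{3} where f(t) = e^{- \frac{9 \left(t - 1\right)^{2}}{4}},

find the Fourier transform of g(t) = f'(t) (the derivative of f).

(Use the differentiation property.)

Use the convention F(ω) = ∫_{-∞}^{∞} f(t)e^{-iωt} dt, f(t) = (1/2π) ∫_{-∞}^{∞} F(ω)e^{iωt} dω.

F[g](ω) = \frac{2 i \sqrt{\pi} \omega e^{- \omega \left(\frac{\omega}{9} + i\right)}}{3}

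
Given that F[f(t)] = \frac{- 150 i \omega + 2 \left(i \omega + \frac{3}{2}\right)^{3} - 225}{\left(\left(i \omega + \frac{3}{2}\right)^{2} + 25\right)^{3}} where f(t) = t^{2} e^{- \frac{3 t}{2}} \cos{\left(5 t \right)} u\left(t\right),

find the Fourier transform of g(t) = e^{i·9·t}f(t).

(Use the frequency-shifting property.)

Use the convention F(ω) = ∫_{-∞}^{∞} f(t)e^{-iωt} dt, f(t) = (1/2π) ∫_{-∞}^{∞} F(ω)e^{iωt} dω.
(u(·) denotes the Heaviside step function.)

F[g](ω) = \frac{16 \left(600 i \left(9 - \omega\right) + \left(2 i \left(\omega - 9\right) + 3\right)^{3} - 900\right)}{\left(\left(2 i \left(\omega - 9\right) + 3\right)^{2} + 100\right)^{3}}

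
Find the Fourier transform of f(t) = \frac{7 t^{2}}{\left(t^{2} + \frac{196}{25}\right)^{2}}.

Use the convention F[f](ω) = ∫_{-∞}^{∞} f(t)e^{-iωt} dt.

F(ω) = \frac{\pi \left(5 - 14 \left|{\omega}\right|\right) e^{- \frac{14 \left|{\omega}\right|}{5}}}{4}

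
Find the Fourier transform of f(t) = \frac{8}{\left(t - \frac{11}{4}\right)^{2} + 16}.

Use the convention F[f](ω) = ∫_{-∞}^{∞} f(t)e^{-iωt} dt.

F(ω) = 2 \pi e^{- \frac{11 i \omega}{4} - 4 \left|{\omega}\right|}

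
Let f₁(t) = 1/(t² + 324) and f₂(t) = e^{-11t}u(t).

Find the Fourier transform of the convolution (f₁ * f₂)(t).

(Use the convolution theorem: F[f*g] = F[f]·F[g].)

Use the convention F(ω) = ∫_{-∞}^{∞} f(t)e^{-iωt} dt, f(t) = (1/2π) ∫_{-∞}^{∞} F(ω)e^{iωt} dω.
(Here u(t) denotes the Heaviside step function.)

F[f₁*f₂](ω) = \frac{\pi e^{- 18 \left|{\omega}\right|}}{18 \left(i \omega + 11\right)}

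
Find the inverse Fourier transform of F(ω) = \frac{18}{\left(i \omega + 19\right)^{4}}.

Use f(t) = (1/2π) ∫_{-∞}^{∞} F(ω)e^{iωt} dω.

f(t) = 3 t^{3} e^{- 19 t} u\left(t\right)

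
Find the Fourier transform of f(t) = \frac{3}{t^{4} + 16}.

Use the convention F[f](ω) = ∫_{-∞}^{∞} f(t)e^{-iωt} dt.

F(ω) = \frac{3 \pi e^{- \sqrt{2} \left|{\omega}\right|} \sin{\left(\sqrt{2} \left|{\omega}\right| + \frac{\pi}{4} \right)}}{8}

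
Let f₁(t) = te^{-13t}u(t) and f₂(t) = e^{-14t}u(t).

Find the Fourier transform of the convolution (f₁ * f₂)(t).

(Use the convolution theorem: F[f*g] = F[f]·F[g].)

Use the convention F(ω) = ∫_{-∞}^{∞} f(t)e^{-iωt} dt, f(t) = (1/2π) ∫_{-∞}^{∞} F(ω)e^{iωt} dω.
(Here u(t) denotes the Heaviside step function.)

F[f₁*f₂](ω) = \frac{1}{\left(i \omega + 13\right)^{2} \left(i \omega + 14\right)}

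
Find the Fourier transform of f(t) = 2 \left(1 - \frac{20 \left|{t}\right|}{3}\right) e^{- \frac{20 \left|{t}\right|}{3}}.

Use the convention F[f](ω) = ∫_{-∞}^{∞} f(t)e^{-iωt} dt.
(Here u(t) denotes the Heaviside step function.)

F(ω) = \frac{4320 \omega^{2}}{\left(9 \omega^{2} + 400\right)^{2}}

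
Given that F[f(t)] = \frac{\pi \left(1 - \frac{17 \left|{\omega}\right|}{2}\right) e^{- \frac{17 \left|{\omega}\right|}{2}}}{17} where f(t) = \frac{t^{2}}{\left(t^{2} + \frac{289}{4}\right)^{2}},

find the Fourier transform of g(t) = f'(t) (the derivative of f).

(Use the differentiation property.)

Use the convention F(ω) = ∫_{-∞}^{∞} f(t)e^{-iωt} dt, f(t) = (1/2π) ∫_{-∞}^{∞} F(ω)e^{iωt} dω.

F[g](ω) = \frac{i \pi \omega \left(2 - 17 \left|{\omega}\right|\right) e^{- \frac{17 \left|{\omega}\right|}{2}}}{34}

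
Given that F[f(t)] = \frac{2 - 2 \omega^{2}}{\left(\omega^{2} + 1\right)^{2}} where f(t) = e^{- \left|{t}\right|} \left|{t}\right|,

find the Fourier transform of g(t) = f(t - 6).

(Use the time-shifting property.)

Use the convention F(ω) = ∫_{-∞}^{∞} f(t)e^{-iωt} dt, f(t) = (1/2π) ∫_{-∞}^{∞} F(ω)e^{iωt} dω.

F[g](ω) = \frac{2 \left(1 - \omega^{2}\right) e^{- 6 i \omega}}{\left(\omega^{2} + 1\right)^{2}}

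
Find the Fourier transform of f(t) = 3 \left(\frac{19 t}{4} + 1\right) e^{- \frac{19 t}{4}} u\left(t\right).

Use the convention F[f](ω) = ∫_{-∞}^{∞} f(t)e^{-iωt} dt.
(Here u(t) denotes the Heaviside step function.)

F(ω) = \frac{24 \left(- 2 i \omega - 19\right)}{16 \omega^{2} - 152 i \omega - 361}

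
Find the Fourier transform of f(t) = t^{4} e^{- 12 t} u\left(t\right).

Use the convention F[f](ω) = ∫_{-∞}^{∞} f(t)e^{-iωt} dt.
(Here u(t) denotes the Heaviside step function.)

F(ω) = \frac{24}{\left(i \omega + 12\right)^{5}}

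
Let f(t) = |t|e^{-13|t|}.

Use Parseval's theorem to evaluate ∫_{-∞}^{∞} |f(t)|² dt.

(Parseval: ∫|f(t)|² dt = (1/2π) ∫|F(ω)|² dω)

∫|f(t)|² dt = \frac{1}{4394}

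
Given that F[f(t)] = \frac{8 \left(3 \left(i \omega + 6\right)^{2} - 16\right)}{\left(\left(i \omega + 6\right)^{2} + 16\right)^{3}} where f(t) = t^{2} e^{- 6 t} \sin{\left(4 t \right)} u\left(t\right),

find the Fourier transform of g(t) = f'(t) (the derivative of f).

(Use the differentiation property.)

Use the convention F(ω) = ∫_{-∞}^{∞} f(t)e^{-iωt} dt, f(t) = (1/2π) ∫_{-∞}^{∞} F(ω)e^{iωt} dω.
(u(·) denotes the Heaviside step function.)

F[g](ω) = \frac{8 i \omega \left(3 \left(i \omega + 6\right)^{2} - 16\right)}{\left(\left(i \omega + 6\right)^{2} + 16\right)^{3}}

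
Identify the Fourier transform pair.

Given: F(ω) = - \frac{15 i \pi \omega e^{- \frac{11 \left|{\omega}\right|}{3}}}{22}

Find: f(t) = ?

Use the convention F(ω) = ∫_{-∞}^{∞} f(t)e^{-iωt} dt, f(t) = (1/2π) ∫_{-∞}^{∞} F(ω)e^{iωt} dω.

f(t) = \frac{5 t}{\left(t^{2} + \frac{121}{9}\right)^{2}}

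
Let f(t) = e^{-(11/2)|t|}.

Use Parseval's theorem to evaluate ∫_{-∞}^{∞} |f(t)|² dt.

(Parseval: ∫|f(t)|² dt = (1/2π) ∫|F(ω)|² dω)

∫|f(t)|² dt = \frac{2}{11}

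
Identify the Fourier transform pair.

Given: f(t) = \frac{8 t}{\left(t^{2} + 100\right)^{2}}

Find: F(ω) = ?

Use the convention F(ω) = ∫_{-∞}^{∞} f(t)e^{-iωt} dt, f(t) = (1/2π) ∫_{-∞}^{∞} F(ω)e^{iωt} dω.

F(ω) = - \frac{2 i \pi \omega e^{- 10 \left|{\omega}\right|}}{5}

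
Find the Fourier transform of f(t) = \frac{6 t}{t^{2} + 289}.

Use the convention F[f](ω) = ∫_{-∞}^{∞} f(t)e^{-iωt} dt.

F(ω) = - 6 i \pi e^{- 17 \left|{\omega}\right|} \operatorname{sign}{\left(\omega \right)}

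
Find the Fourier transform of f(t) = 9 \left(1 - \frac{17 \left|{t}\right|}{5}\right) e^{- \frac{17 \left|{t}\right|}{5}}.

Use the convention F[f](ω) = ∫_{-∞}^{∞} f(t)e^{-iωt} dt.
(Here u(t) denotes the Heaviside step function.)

F(ω) = \frac{76500 \omega^{2}}{\left(25 \omega^{2} + 289\right)^{2}}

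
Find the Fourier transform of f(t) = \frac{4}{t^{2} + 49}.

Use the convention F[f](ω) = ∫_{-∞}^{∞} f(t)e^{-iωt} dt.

F(ω) = \frac{4 \pi e^{- 7 \left|{\omega}\right|}}{7}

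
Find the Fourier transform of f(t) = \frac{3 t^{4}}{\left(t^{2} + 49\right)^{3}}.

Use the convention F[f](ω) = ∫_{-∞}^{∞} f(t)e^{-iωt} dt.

F(ω) = \frac{3 \pi \left(49 \omega^{2} - 35 \left|{\omega}\right| + 3\right) e^{- 7 \left|{\omega}\right|}}{56}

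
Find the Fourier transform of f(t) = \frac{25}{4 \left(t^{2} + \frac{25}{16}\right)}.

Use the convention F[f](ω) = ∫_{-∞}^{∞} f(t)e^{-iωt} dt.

F(ω) = 5 \pi e^{- \frac{5 \left|{\omega}\right|}{4}}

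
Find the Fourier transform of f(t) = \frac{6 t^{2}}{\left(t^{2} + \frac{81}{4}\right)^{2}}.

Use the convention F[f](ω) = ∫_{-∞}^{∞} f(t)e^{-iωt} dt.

F(ω) = \frac{\pi \left(2 - 9 \left|{\omega}\right|\right) e^{- \frac{9 \left|{\omega}\right|}{2}}}{3}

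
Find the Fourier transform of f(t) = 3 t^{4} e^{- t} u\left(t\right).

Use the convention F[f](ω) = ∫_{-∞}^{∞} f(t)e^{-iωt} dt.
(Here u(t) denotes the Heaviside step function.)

F(ω) = \frac{72}{\left(i \omega + 1\right)^{5}}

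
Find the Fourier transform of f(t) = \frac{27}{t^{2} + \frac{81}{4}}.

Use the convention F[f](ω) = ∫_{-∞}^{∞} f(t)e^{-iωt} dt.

F(ω) = 6 \pi e^{- \frac{9 \left|{\omega}\right|}{2}}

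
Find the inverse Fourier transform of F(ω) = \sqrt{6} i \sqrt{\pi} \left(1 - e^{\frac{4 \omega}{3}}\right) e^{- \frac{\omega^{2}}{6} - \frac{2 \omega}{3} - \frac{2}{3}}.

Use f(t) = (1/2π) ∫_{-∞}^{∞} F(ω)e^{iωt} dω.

f(t) = 6 e^{- \frac{3 t^{2}}{2}} \sin{\left(2 t \right)}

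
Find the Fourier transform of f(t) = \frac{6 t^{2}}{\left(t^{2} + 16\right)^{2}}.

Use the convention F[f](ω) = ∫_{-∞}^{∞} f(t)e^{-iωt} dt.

F(ω) = \frac{3 \pi \left(1 - 4 \left|{\omega}\right|\right) e^{- 4 \left|{\omega}\right|}}{4}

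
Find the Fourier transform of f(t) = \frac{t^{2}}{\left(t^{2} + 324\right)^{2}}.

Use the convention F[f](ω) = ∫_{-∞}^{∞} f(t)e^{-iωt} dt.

F(ω) = \frac{\pi \left(1 - 18 \left|{\omega}\right|\right) e^{- 18 \left|{\omega}\right|}}{36}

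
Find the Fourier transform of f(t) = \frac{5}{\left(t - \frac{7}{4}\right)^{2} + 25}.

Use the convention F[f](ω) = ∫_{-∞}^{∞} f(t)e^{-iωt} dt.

F(ω) = \pi e^{- \frac{7 i \omega}{4} - 5 \left|{\omega}\right|}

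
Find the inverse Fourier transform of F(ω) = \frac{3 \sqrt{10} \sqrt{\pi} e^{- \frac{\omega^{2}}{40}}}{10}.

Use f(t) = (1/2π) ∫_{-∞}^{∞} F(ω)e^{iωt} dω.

f(t) = 3 e^{- 10 t^{2}}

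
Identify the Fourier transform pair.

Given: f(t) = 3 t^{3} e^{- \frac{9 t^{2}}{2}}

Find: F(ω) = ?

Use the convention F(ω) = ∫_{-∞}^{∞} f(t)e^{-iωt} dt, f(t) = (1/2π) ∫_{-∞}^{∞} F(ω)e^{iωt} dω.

F(ω) = \frac{\sqrt{2} i \sqrt{\pi} \omega \left(\omega^{2} - 27\right) e^{- \frac{\omega^{2}}{18}}}{729}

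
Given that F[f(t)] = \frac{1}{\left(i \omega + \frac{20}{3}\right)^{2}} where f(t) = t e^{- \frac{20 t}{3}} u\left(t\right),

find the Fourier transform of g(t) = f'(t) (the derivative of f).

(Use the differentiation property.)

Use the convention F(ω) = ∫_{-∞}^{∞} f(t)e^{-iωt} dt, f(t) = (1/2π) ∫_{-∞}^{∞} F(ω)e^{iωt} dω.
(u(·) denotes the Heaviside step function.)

F[g](ω) = \frac{9 i \omega}{\left(3 i \omega + 20\right)^{2}}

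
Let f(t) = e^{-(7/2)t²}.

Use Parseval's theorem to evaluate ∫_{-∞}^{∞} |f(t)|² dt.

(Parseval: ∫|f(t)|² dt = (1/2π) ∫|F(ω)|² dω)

∫|f(t)|² dt = \frac{\sqrt{7} \sqrt{\pi}}{7}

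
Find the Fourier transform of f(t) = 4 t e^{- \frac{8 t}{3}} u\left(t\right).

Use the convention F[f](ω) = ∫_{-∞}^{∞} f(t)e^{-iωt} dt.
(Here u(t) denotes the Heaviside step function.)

F(ω) = \frac{36}{\left(3 i \omega + 8\right)^{2}}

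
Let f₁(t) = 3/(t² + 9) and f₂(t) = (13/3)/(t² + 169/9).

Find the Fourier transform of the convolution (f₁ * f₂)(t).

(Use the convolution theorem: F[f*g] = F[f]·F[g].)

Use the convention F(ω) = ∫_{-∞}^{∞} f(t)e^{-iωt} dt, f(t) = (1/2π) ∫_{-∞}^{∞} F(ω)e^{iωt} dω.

F[f₁*f₂](ω) = \pi^{2} e^{- \frac{22 \left|{\omega}\right|}{3}}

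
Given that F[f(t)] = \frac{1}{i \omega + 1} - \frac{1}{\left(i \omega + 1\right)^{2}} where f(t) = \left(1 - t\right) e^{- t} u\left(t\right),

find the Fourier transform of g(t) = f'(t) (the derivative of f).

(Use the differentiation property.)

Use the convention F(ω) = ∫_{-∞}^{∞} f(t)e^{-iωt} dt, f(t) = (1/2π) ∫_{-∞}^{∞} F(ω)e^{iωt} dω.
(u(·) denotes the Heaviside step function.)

F[g](ω) = \frac{\omega^{2}}{\omega^{2} - 2 i \omega - 1}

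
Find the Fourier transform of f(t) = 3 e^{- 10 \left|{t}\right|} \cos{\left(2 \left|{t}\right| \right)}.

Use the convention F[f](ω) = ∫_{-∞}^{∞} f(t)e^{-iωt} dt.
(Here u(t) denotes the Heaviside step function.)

F(ω) = \frac{60 \left(\omega^{2} + 104\right)}{\omega^{4} + 192 \omega^{2} + 10816}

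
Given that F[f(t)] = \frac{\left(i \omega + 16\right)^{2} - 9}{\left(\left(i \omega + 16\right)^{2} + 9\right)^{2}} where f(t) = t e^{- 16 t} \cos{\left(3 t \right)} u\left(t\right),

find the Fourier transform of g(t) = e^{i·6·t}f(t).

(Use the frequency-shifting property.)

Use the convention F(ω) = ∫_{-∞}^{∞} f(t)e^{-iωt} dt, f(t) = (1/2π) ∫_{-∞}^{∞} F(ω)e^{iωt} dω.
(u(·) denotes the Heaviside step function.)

F[g](ω) = \frac{\left(i \left(\omega - 6\right) + 16\right)^{2} - 9}{\left(\left(i \left(\omega - 6\right) + 16\right)^{2} + 9\right)^{2}}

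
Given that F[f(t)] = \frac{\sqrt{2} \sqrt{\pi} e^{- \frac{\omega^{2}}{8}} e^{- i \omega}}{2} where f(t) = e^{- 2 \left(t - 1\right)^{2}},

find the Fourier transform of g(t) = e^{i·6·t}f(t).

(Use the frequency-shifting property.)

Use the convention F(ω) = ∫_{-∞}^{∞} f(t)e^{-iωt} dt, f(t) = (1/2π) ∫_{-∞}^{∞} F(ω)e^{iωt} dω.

F[g](ω) = \frac{\sqrt{2} \sqrt{\pi} e^{- \frac{\left(\omega - 6\right) \left(\omega - 6 + 8 i\right)}{8}}}{2}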